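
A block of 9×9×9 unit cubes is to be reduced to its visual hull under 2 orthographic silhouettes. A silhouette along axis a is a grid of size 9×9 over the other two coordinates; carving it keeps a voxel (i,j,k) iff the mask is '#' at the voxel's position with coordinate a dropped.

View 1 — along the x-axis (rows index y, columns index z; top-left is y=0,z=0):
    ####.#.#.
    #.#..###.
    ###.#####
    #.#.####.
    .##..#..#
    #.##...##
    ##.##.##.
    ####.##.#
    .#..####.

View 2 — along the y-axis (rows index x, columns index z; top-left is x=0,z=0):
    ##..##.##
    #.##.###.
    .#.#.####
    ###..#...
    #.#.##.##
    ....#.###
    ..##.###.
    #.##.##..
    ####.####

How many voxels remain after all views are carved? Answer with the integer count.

voxel count = 301

initial block: 9^3 = 729
after view 1 [x-axis, 52 of 81 cells solid] → remaining = 468
after view 2 [y-axis, 50 of 81 cells solid] → remaining = 301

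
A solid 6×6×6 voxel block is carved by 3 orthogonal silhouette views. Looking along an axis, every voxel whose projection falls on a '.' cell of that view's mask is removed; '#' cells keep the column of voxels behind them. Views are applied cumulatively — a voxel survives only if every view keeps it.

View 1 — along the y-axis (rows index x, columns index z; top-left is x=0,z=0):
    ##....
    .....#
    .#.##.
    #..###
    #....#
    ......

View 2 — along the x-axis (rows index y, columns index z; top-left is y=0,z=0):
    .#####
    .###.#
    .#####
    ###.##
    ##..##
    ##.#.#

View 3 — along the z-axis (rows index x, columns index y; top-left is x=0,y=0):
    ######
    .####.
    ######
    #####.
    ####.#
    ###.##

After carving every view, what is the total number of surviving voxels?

48 voxels

initial block: 6^3 = 216
[1] y-view keeps 12 columns → grid now 72
[2] x-view keeps 27 columns → grid now 55
[3] z-view keeps 31 columns → grid now 48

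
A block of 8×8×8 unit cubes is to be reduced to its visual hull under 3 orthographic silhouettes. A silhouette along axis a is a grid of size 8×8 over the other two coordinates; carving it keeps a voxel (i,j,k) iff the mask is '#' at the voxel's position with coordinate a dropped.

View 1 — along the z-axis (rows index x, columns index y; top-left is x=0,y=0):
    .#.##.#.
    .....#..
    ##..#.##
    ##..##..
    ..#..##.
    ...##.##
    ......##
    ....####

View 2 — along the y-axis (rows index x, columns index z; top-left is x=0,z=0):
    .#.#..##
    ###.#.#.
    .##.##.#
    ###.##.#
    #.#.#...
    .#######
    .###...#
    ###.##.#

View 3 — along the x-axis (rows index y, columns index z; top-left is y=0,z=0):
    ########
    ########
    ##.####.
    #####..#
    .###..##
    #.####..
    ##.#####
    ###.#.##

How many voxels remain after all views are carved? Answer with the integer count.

start: 8×8×8 = 512 voxels
[1] z-view keeps 27 columns → grid now 216
[2] y-view keeps 40 columns → grid now 139
[3] x-view keeps 51 columns → grid now 109

remaining voxels: 109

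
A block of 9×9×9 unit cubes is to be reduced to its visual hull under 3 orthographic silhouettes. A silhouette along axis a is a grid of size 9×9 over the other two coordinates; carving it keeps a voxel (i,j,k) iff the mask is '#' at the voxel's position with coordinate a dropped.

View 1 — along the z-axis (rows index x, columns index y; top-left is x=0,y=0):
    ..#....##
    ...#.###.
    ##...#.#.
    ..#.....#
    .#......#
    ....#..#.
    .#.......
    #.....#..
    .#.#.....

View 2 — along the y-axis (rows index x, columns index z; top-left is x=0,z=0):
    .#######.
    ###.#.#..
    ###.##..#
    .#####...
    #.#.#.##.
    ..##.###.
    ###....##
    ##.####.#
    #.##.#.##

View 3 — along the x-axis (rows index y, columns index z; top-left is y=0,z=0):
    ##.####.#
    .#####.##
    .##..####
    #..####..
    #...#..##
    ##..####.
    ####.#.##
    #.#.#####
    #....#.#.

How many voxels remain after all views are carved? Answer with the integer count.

start: 9×9×9 = 729 voxels
  1. axis=2 (XY plane), |mask|=22  ⇒  voxels=198
  2. axis=1 (XZ plane), |mask|=51  ⇒  voxels=126
  3. axis=0 (YZ plane), |mask|=52  ⇒  voxels=83

voxel count = 83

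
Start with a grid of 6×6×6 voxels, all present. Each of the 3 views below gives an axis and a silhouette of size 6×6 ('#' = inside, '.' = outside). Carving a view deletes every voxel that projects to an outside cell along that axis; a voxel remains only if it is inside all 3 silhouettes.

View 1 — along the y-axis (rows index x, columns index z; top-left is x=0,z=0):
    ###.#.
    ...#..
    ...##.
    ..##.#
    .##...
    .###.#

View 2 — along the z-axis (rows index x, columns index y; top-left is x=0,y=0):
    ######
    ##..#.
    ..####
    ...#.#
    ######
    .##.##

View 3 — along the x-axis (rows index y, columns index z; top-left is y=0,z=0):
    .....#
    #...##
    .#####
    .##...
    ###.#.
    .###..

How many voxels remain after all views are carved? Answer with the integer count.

full grid |V| = 216
V1 y: intersect with XZ mask (16 set) -- 96 left
V2 z: intersect with XY mask (25 set) -- 69 left
V3 x: intersect with YZ mask (18 set) -- 38 left

|visual hull| = 38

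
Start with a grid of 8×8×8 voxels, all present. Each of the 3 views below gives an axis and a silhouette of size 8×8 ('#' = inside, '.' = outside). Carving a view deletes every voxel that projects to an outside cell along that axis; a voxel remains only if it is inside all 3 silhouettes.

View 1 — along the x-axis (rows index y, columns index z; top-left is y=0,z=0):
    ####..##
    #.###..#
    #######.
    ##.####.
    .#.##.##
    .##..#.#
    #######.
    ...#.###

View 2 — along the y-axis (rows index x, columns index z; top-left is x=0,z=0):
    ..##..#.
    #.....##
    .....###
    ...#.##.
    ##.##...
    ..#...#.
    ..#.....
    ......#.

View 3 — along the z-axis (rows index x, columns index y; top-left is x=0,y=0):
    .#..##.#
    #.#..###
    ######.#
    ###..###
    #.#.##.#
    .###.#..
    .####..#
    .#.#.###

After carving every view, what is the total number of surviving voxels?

initial block: 8^3 = 512
carve view 1 (along x, YZ-mask fill 44/64): 352 voxels remain
carve view 2 (along y, XZ-mask fill 20/64): 113 voxels remain
carve view 3 (along z, XY-mask fill 41/64): 66 voxels remain

66 voxels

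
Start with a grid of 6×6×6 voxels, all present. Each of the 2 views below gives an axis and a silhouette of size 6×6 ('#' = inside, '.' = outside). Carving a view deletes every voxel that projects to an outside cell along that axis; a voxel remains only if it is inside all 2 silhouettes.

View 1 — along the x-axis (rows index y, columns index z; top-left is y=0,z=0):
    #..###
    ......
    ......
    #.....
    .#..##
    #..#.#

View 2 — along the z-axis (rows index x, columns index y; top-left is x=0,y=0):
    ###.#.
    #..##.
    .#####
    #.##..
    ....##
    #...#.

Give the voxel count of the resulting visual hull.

remaining voxels: 40

before carving: 216 voxels (6×6×6)
after view 1 [x-axis, 11 of 36 cells solid] → remaining = 66
after view 2 [z-axis, 19 of 36 cells solid] → remaining = 40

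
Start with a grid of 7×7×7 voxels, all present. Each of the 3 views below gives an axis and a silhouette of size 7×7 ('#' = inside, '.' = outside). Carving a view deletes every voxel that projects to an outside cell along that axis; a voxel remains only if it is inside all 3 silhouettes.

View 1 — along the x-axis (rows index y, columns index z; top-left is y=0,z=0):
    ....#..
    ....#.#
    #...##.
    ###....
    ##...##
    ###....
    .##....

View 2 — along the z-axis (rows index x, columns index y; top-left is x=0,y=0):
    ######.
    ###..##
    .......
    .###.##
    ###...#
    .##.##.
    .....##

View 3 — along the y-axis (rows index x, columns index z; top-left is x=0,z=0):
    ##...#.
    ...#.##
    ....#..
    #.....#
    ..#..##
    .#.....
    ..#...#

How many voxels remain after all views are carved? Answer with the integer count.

start: 7×7×7 = 343 voxels
[1] x-view keeps 18 columns → grid now 126
[2] z-view keeps 26 columns → grid now 65
[3] y-view keeps 15 columns → grid now 22

voxel count = 22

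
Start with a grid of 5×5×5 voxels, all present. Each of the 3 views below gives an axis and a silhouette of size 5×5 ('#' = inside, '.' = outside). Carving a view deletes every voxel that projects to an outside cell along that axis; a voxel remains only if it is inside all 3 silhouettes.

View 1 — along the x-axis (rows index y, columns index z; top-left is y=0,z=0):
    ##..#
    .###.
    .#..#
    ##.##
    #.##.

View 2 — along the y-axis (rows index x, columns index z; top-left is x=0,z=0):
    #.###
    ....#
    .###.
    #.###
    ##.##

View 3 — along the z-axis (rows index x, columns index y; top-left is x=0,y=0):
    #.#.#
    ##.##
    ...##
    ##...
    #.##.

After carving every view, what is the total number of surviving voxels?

start: 5×5×5 = 125 voxels
carve view 1 (along x, YZ-mask fill 15/25): 75 voxels remain
carve view 2 (along y, XZ-mask fill 16/25): 47 voxels remain
carve view 3 (along z, XY-mask fill 14/25): 25 voxels remain

25 voxels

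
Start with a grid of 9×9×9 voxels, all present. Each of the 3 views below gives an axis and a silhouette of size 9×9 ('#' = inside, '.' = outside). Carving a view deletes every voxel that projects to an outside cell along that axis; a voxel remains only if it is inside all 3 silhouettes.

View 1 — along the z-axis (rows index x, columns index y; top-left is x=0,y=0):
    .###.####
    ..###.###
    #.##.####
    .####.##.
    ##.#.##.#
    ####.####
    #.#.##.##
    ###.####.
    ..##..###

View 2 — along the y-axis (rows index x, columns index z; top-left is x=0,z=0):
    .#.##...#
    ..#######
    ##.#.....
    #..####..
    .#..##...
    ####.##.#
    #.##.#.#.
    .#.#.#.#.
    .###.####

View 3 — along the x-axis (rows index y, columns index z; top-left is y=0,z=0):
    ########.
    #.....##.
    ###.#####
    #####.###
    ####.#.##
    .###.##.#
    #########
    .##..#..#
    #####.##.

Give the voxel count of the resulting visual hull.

|visual hull| = 213

full grid |V| = 729
[1] z-view keeps 58 columns → grid now 522
[2] y-view keeps 45 columns → grid now 288
[3] x-view keeps 60 columns → grid now 213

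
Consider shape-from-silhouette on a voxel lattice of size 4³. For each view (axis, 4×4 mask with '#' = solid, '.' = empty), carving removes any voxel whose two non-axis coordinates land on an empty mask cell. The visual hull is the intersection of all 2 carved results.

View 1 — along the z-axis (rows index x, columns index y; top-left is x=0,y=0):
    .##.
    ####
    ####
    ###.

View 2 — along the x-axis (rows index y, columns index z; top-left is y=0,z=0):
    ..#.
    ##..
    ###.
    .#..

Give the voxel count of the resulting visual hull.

|visual hull| = 25

initial block: 4^3 = 64
  1. axis=2 (XY plane), |mask|=13  ⇒  voxels=52
  2. axis=0 (YZ plane), |mask|=7  ⇒  voxels=25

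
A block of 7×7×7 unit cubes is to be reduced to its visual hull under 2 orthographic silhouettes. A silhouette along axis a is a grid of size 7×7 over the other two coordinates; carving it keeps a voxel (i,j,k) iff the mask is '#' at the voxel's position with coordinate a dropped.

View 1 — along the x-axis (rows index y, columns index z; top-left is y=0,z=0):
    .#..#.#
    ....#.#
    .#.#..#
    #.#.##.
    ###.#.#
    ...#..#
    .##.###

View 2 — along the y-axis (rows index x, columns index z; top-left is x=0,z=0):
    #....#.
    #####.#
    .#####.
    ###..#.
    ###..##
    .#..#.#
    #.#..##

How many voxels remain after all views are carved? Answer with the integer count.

before carving: 343 voxels (7×7×7)
after view 1 [x-axis, 24 of 49 cells solid] → remaining = 168
after view 2 [y-axis, 29 of 49 cells solid] → remaining = 98

|visual hull| = 98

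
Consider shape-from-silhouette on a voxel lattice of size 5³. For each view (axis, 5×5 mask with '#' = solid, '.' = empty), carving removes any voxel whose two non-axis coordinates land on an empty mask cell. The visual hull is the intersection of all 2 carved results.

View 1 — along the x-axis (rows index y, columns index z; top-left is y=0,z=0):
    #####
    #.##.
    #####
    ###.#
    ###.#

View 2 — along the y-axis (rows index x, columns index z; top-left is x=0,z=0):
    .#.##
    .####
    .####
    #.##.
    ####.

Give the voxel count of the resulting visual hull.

start: 5×5×5 = 125 voxels
V1 x: intersect with YZ mask (21 set) -- 105 left
V2 y: intersect with XZ mask (18 set) -- 73 left

73 voxels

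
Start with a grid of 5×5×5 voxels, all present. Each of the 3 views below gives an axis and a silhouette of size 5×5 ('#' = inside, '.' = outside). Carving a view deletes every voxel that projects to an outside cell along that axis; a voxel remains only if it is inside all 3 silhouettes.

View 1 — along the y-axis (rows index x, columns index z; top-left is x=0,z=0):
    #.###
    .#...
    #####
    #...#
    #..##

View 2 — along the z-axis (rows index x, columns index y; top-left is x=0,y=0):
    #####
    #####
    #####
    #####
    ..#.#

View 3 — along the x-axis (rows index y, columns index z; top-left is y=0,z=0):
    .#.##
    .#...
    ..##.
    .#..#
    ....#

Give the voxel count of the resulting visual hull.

|visual hull| = 23

full grid |V| = 125
  1. axis=1 (XZ plane), |mask|=15  ⇒  voxels=75
  2. axis=2 (XY plane), |mask|=22  ⇒  voxels=66
  3. axis=0 (YZ plane), |mask|=9  ⇒  voxels=23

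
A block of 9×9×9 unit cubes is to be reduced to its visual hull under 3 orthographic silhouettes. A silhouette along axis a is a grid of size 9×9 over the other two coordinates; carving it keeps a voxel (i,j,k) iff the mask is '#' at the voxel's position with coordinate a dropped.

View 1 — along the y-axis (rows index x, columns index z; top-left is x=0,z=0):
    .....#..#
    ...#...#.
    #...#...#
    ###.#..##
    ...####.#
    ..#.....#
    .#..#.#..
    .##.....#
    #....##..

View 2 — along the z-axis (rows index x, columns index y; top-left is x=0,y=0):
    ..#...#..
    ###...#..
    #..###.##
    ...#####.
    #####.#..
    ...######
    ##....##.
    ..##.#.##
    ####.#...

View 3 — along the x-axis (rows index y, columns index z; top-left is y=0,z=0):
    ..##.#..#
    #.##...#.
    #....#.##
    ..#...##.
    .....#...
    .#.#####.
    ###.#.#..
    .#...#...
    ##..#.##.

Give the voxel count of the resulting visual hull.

48 voxels

initial block: 9^3 = 729
  1. axis=1 (XZ plane), |mask|=29  ⇒  voxels=261
  2. axis=2 (XY plane), |mask|=43  ⇒  voxels=144
  3. axis=0 (YZ plane), |mask|=34  ⇒  voxels=48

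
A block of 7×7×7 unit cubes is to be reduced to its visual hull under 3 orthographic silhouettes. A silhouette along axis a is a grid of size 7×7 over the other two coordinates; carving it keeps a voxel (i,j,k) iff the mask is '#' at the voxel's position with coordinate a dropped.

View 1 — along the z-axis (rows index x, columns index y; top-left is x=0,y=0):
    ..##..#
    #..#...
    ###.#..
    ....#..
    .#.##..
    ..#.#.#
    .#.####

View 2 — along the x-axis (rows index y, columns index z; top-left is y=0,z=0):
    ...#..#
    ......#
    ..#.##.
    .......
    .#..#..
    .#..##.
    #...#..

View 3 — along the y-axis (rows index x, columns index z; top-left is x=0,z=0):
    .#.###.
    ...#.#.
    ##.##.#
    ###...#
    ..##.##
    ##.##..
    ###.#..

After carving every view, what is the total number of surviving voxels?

remaining voxels: 23

before carving: 343 voxels (7×7×7)
V1 z: intersect with XY mask (21 set) -- 147 left
V2 x: intersect with YZ mask (13 set) -- 35 left
V3 y: intersect with XZ mask (27 set) -- 23 left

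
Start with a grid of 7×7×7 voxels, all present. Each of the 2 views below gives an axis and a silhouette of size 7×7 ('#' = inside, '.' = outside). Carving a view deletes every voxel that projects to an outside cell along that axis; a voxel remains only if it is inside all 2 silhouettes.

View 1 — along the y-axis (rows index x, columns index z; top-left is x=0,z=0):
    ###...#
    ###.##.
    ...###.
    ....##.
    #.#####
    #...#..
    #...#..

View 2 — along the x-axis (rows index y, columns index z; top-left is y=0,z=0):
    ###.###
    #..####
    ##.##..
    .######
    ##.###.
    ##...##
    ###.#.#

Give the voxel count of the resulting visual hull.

before carving: 343 voxels (7×7×7)
  1. axis=1 (XZ plane), |mask|=24  ⇒  voxels=168
  2. axis=0 (YZ plane), |mask|=35  ⇒  voxels=125

|visual hull| = 125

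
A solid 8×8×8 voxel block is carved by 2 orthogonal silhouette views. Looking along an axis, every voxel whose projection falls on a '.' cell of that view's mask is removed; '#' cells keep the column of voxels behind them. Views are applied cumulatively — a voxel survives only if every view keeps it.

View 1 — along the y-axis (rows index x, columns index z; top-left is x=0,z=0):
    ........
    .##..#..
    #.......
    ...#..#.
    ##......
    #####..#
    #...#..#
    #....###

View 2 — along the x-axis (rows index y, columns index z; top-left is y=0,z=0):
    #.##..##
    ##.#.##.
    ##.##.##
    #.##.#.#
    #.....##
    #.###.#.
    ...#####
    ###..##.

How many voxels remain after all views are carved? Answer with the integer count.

voxel count = 107

start: 8×8×8 = 512 voxels
carve view 1 (along y, XZ-mask fill 21/64): 168 voxels remain
carve view 2 (along x, YZ-mask fill 39/64): 107 voxels remain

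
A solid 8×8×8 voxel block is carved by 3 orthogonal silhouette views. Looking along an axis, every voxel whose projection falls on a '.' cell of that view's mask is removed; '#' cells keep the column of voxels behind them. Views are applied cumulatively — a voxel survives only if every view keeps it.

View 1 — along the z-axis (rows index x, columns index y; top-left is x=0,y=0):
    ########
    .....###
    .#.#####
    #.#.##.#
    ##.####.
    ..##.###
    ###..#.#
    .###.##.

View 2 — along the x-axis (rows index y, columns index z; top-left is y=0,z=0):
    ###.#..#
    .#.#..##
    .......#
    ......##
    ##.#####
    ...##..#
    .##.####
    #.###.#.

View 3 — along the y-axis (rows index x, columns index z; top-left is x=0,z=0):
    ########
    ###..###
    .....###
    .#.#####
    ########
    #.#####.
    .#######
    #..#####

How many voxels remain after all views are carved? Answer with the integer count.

initial block: 8^3 = 512
carve view 1 (along z, XY-mask fill 43/64): 344 voxels remain
carve view 2 (along x, YZ-mask fill 33/64): 173 voxels remain
carve view 3 (along y, XZ-mask fill 50/64): 138 voxels remain

138 voxels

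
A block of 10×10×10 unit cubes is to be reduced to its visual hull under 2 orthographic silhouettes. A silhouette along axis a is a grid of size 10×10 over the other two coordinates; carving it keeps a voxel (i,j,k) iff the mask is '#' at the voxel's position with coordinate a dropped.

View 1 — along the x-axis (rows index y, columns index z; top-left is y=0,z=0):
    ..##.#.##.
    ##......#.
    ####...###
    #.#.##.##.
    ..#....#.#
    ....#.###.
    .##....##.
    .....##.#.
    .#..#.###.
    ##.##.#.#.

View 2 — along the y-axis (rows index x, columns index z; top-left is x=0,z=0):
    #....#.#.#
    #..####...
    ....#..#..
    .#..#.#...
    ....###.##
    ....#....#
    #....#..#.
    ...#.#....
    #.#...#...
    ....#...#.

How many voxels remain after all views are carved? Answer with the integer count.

initial block: 10^3 = 1000
  1. axis=0 (YZ plane), |mask|=46  ⇒  voxels=460
  2. axis=1 (XZ plane), |mask|=31  ⇒  voxels=134

|visual hull| = 134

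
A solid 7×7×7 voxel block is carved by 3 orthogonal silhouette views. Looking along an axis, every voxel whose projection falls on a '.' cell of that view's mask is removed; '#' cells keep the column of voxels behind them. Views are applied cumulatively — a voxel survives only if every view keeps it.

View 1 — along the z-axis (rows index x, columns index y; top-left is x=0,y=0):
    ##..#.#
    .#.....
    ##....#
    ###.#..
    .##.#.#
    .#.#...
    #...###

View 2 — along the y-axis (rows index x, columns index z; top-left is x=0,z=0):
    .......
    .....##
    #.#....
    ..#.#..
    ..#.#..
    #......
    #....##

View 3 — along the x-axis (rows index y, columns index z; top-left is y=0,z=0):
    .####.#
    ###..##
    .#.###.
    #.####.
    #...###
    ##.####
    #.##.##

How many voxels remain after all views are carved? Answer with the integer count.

|visual hull| = 28

start: 7×7×7 = 343 voxels
[1] z-view keeps 22 columns → grid now 154
[2] y-view keeps 12 columns → grid now 38
[3] x-view keeps 34 columns → grid now 28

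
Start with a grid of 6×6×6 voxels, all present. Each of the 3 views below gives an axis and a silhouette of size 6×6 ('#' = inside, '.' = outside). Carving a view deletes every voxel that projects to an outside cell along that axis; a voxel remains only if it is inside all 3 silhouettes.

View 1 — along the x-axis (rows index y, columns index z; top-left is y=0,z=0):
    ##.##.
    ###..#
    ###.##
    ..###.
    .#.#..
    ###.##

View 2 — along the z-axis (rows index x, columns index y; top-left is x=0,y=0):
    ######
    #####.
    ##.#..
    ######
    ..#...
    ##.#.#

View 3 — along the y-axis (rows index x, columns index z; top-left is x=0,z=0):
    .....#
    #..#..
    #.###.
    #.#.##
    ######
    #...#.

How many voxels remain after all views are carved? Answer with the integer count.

before carving: 216 voxels (6×6×6)
step 1: project along x, AND mask (23/36) → |grid| = 138
step 2: project along z, AND mask (25/36) → |grid| = 96
step 3: project along y, AND mask (19/36) → |grid| = 43

43 voxels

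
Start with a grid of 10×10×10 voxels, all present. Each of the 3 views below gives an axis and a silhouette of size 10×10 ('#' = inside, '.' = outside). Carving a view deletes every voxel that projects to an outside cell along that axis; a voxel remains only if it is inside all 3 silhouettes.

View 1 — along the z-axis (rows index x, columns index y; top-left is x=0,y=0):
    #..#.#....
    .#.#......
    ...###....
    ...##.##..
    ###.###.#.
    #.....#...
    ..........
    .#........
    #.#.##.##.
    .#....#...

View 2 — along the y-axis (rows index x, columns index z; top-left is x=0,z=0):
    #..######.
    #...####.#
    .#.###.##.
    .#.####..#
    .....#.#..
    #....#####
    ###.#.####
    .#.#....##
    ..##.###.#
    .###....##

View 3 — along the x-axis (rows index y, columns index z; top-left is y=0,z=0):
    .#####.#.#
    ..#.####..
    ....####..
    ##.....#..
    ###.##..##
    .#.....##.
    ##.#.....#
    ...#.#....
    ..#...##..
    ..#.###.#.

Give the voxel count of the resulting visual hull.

initial block: 10^3 = 1000
step 1: project along z, AND mask (30/100) → |grid| = 300
step 2: project along y, AND mask (56/100) → |grid| = 151
step 3: project along x, AND mask (43/100) → |grid| = 68

|visual hull| = 68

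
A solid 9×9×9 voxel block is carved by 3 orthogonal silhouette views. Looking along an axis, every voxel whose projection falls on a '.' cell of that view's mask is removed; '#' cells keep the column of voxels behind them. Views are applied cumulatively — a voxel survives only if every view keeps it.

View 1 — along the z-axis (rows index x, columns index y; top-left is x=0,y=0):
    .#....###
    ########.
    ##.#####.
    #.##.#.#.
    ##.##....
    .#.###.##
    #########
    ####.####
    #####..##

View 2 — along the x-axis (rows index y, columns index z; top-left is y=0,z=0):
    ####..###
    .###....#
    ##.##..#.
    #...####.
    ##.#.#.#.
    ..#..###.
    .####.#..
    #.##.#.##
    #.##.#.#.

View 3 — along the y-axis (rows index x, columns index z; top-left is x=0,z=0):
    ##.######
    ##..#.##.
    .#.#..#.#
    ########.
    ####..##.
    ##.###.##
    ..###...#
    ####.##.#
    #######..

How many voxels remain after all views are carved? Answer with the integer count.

full grid |V| = 729
V1 z: intersect with XY mask (58 set) -- 522 left
V2 x: intersect with YZ mask (46 set) -- 298 left
V3 y: intersect with XZ mask (56 set) -- 198 left

198 voxels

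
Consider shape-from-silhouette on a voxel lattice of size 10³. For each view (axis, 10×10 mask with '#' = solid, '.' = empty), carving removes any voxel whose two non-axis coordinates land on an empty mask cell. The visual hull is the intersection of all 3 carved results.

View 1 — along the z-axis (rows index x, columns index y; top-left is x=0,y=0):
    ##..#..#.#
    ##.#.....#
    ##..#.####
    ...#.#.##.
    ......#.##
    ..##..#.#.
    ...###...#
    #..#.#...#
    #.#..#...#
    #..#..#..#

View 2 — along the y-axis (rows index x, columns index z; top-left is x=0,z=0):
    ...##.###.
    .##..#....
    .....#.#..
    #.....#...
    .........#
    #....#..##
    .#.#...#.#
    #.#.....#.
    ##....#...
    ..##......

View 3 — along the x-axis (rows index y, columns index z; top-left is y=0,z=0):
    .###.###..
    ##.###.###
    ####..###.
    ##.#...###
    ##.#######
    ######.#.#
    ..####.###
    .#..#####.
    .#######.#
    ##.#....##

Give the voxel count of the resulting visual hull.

full grid |V| = 1000
V1 z: intersect with XY mask (43 set) -- 430 left
V2 y: intersect with XZ mask (29 set) -- 126 left
V3 x: intersect with YZ mask (70 set) -- 91 left

remaining voxels: 91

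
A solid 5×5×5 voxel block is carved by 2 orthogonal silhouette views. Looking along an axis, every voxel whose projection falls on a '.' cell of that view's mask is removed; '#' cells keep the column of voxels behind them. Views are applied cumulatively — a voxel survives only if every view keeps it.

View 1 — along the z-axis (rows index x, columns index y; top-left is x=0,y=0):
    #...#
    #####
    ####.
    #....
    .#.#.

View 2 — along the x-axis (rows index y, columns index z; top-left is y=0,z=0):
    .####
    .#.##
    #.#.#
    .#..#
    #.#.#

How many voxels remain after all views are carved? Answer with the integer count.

43 voxels

before carving: 125 voxels (5×5×5)
after view 1 [z-axis, 14 of 25 cells solid] → remaining = 70
after view 2 [x-axis, 15 of 25 cells solid] → remaining = 43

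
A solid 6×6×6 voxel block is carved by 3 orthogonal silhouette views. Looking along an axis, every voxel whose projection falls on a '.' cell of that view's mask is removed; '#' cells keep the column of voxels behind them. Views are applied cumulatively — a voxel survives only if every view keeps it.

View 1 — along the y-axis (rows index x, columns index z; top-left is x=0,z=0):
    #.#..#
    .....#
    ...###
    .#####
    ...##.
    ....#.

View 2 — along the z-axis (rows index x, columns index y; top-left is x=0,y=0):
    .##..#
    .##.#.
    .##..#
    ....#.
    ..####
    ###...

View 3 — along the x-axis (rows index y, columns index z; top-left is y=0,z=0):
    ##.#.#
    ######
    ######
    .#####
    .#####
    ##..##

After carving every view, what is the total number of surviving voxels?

|visual hull| = 33

before carving: 216 voxels (6×6×6)
V1 y: intersect with XZ mask (15 set) -- 90 left
V2 z: intersect with XY mask (17 set) -- 37 left
V3 x: intersect with YZ mask (30 set) -- 33 left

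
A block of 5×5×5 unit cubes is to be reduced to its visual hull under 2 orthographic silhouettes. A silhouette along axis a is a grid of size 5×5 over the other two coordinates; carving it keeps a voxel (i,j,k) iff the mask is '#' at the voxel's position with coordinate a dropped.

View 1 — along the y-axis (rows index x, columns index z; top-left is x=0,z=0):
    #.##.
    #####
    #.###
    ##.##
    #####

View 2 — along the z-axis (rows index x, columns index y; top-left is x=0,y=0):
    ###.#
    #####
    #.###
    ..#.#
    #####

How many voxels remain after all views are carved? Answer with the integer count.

|visual hull| = 86

initial block: 5^3 = 125
step 1: project along y, AND mask (21/25) → |grid| = 105
step 2: project along z, AND mask (20/25) → |grid| = 86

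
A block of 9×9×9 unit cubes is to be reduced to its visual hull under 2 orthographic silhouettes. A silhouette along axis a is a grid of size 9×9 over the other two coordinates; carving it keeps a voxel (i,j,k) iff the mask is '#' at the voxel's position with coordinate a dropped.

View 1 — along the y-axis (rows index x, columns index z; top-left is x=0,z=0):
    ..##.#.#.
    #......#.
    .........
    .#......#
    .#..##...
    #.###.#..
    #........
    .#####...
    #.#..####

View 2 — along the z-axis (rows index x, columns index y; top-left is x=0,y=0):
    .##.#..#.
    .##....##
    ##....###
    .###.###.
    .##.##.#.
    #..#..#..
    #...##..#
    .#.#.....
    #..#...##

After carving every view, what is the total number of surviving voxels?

before carving: 729 voxels (9×9×9)
[1] y-view keeps 28 columns → grid now 252
[2] z-view keeps 37 columns → grid now 104

voxel count = 104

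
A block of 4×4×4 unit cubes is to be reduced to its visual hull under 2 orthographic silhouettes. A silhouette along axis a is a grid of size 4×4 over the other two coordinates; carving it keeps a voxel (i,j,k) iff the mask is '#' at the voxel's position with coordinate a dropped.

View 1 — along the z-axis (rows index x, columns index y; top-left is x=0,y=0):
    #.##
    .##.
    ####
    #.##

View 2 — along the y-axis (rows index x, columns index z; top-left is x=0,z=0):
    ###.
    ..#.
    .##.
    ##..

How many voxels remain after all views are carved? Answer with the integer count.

25 voxels

start: 4×4×4 = 64 voxels
[1] z-view keeps 12 columns → grid now 48
[2] y-view keeps 8 columns → grid now 25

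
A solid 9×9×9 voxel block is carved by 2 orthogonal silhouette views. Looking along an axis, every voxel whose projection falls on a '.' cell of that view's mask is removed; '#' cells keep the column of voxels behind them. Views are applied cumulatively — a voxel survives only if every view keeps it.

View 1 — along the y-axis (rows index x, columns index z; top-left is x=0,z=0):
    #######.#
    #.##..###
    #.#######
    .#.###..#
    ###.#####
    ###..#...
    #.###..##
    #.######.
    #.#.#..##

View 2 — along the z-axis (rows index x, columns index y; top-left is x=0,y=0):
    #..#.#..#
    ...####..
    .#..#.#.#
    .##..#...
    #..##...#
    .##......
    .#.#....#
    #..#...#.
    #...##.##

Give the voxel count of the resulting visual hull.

before carving: 729 voxels (9×9×9)
after view 1 [y-axis, 57 of 81 cells solid] → remaining = 513
after view 2 [z-axis, 32 of 81 cells solid] → remaining = 207

207 voxels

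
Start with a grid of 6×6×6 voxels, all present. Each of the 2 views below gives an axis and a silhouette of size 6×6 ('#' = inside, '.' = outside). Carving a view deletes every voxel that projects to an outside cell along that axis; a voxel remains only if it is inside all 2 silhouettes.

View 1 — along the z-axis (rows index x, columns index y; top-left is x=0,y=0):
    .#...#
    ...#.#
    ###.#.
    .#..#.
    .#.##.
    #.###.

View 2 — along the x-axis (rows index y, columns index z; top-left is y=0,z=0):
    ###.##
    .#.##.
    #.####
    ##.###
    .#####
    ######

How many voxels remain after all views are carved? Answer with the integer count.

|visual hull| = 79

before carving: 216 voxels (6×6×6)
after view 1 [z-axis, 17 of 36 cells solid] → remaining = 102
after view 2 [x-axis, 29 of 36 cells solid] → remaining = 79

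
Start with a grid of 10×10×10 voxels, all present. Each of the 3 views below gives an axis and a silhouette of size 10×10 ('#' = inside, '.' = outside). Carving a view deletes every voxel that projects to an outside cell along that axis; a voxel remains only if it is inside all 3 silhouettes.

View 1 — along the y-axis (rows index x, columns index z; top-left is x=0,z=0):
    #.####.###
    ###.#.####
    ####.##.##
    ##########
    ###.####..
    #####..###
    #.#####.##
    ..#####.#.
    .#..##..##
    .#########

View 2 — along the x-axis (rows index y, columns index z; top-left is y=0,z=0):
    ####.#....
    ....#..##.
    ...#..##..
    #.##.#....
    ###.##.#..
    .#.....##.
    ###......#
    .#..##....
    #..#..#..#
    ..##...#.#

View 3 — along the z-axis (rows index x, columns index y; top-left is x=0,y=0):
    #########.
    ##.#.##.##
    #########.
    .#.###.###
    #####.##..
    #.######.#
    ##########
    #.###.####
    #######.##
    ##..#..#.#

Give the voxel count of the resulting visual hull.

initial block: 10^3 = 1000
[1] y-view keeps 77 columns → grid now 770
[2] x-view keeps 39 columns → grid now 295
[3] z-view keeps 79 columns → grid now 234

234 voxels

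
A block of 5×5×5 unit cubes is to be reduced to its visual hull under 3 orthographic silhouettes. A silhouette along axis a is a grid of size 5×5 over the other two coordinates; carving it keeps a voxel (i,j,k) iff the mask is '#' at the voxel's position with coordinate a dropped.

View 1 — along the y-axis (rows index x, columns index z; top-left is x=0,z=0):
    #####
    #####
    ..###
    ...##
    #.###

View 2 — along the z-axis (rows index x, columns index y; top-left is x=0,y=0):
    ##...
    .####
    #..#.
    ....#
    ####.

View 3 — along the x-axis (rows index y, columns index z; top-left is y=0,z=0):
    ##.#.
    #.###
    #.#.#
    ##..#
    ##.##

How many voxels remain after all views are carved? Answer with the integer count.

36 voxels

start: 5×5×5 = 125 voxels
after view 1 [y-axis, 19 of 25 cells solid] → remaining = 95
after view 2 [z-axis, 13 of 25 cells solid] → remaining = 54
after view 3 [x-axis, 17 of 25 cells solid] → remaining = 36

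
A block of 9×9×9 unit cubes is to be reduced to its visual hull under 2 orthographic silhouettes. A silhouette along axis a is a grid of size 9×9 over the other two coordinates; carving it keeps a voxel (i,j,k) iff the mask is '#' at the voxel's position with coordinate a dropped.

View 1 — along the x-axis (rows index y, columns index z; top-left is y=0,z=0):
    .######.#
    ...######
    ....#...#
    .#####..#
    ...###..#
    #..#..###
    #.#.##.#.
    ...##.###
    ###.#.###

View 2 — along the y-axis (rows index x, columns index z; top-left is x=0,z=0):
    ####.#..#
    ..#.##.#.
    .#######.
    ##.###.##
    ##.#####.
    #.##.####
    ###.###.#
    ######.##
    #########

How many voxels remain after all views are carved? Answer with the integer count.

321 voxels

full grid |V| = 729
[1] x-view keeps 47 columns → grid now 423
[2] y-view keeps 62 columns → grid now 321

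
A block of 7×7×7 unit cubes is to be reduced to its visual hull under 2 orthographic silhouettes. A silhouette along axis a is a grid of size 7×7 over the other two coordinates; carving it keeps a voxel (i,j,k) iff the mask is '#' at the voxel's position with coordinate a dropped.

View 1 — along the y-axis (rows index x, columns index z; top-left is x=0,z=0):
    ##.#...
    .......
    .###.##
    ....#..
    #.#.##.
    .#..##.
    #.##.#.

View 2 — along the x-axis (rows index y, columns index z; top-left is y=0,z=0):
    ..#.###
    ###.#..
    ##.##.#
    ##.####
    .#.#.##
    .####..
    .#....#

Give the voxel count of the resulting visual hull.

initial block: 7^3 = 343
carve view 1 (along y, XZ-mask fill 20/49): 140 voxels remain
carve view 2 (along x, YZ-mask fill 29/49): 80 voxels remain

|visual hull| = 80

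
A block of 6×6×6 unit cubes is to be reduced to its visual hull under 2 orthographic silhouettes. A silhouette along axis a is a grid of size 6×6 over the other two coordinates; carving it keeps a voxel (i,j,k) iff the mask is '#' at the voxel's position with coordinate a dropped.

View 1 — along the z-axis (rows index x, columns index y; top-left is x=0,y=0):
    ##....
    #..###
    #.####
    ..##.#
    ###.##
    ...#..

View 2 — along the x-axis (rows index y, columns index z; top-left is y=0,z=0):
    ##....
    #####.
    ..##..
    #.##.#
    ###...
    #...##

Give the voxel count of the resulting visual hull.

initial block: 6^3 = 216
after view 1 [z-axis, 20 of 36 cells solid] → remaining = 120
after view 2 [x-axis, 19 of 36 cells solid] → remaining = 61

voxel count = 61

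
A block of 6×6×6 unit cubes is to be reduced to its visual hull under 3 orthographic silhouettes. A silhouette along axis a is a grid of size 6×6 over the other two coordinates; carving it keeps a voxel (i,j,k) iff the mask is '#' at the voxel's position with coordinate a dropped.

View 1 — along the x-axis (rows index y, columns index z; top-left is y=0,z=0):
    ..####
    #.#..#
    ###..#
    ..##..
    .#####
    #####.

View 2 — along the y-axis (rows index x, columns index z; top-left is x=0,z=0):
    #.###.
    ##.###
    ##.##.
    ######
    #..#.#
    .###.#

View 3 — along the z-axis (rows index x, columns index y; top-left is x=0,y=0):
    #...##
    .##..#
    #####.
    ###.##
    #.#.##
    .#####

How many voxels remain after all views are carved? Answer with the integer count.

initial block: 6^3 = 216
V1 x: intersect with YZ mask (23 set) -- 138 left
V2 y: intersect with XZ mask (26 set) -- 97 left
V3 z: intersect with XY mask (25 set) -- 71 left

71 voxels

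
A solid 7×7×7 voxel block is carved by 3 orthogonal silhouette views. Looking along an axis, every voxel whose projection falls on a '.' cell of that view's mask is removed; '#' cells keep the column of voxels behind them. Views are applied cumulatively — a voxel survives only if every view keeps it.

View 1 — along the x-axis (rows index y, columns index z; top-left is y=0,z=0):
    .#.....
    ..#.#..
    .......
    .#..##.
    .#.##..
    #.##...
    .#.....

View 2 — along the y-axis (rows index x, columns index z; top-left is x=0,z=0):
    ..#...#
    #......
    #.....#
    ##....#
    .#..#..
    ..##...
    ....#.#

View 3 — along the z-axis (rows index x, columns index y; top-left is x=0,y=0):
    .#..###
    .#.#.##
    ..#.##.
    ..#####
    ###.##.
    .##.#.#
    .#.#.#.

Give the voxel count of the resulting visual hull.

start: 7×7×7 = 343 voxels
V1 x: intersect with YZ mask (13 set) -- 91 left
V2 y: intersect with XZ mask (14 set) -- 23 left
V3 z: intersect with XY mask (28 set) -- 16 left

|visual hull| = 16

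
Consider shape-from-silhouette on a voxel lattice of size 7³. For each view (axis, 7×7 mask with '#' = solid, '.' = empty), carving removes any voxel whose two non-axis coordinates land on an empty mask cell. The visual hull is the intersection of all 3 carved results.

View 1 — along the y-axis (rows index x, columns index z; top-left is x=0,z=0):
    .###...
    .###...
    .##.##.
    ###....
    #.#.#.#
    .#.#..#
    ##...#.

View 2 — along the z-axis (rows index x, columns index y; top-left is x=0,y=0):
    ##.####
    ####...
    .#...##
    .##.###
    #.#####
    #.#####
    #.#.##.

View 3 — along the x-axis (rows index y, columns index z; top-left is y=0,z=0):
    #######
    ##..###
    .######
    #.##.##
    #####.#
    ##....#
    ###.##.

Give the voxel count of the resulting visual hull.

full grid |V| = 343
  1. axis=1 (XZ plane), |mask|=23  ⇒  voxels=161
  2. axis=2 (XY plane), |mask|=34  ⇒  voxels=111
  3. axis=0 (YZ plane), |mask|=37  ⇒  voxels=83

83 voxels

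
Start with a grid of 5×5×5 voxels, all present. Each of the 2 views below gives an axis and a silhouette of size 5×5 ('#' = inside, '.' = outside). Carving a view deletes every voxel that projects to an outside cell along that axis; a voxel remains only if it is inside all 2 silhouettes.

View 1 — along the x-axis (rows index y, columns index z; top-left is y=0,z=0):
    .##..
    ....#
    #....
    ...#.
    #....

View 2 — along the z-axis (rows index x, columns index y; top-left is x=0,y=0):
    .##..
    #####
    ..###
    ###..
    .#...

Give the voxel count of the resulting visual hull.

start: 5×5×5 = 125 voxels
carve view 1 (along x, YZ-mask fill 6/25): 30 voxels remain
carve view 2 (along z, XY-mask fill 14/25): 16 voxels remain

remaining voxels: 16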